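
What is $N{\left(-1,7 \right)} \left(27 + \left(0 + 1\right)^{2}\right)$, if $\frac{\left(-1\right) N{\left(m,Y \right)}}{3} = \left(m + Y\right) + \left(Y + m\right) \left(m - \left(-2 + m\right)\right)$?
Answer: $-1512$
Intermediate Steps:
$N{\left(m,Y \right)} = - 9 Y - 9 m$ ($N{\left(m,Y \right)} = - 3 \left(\left(m + Y\right) + \left(Y + m\right) \left(m - \left(-2 + m\right)\right)\right) = - 3 \left(\left(Y + m\right) + \left(Y + m\right) 2\right) = - 3 \left(\left(Y + m\right) + \left(2 Y + 2 m\right)\right) = - 3 \left(3 Y + 3 m\right) = - 9 Y - 9 m$)
$N{\left(-1,7 \right)} \left(27 + \left(0 + 1\right)^{2}\right) = \left(\left(-9\right) 7 - -9\right) \left(27 + \left(0 + 1\right)^{2}\right) = \left(-63 + 9\right) \left(27 + 1^{2}\right) = - 54 \left(27 + 1\right) = \left(-54\right) 28 = -1512$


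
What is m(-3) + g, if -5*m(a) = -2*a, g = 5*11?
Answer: 269/5 ≈ 53.800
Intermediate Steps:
g = 55
m(a) = 2*a/5 (m(a) = -(-2)*a/5 = 2*a/5)
m(-3) + g = (⅖)*(-3) + 55 = -6/5 + 55 = 269/5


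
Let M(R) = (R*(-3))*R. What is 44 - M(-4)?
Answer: 92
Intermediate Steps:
M(R) = -3*R² (M(R) = (-3*R)*R = -3*R²)
44 - M(-4) = 44 - (-3)*(-4)² = 44 - (-3)*16 = 44 - 1*(-48) = 44 + 48 = 92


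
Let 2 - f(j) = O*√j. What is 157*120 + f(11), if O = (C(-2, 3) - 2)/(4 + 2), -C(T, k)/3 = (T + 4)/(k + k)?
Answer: 18842 + √11/2 ≈ 18844.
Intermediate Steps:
C(T, k) = -3*(4 + T)/(2*k) (C(T, k) = -3*(T + 4)/(k + k) = -3*(4 + T)/(2*k))
O = -½ (O = ((3/2)*(-4 - 1*(-2))/3 - 2)/(4 + 2) = ((3/2)*(⅓)*(-4 + 2) - 2)/6 = ((3/2)*(⅓)*(-2) - 2)*(⅙) = (-1 - 2)*(⅙) = -3*⅙ = -½ ≈ -0.50000)
f(j) = 2 + √j/2 (f(j) = 2 - (-1)*√j/2 = 2 + √j/2)
157*120 + f(11) = 157*120 + (2 + √11/2) = 18840 + (2 + √11/2) = 18842 + √11/2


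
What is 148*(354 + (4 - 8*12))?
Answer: 38776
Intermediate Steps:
148*(354 + (4 - 8*12)) = 148*(354 + (4 - 96)) = 148*(354 - 92) = 148*262 = 38776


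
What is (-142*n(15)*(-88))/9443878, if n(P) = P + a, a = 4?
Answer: 118712/4721939 ≈ 0.025141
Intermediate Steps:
n(P) = 4 + P (n(P) = P + 4 = 4 + P)
(-142*n(15)*(-88))/9443878 = (-142*(4 + 15)*(-88))/9443878 = (-142*19*(-88))*(1/9443878) = -2698*(-88)*(1/9443878) = 237424*(1/9443878) = 118712/4721939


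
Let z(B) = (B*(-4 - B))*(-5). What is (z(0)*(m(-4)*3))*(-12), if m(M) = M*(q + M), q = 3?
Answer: 0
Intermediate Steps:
z(B) = -5*B*(-4 - B)
m(M) = M*(3 + M)
(z(0)*(m(-4)*3))*(-12) = ((5*0*(4 + 0))*(-4*(3 - 4)*3))*(-12) = ((5*0*4)*(-4*(-1)*3))*(-12) = (0*(4*3))*(-12) = (0*12)*(-12) = 0*(-12) = 0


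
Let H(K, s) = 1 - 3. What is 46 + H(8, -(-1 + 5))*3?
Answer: 40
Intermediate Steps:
H(K, s) = -2
46 + H(8, -(-1 + 5))*3 = 46 - 2*3 = 46 - 6 = 40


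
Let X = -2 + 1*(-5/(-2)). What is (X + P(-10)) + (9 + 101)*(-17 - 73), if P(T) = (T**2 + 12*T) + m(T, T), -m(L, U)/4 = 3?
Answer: -19863/2 ≈ -9931.5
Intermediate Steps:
m(L, U) = -12 (m(L, U) = -4*3 = -12)
X = 1/2 (X = -2 + 1*(-5*(-1/2)) = -2 + 1*(5/2) = -2 + 5/2 = 1/2 ≈ 0.50000)
P(T) = -12 + T**2 + 12*T (P(T) = (T**2 + 12*T) - 12 = -12 + T**2 + 12*T)
(X + P(-10)) + (9 + 101)*(-17 - 73) = (1/2 + (-12 + (-10)**2 + 12*(-10))) + (9 + 101)*(-17 - 73) = (1/2 + (-12 + 100 - 120)) + 110*(-90) = (1/2 - 32) - 9900 = -63/2 - 9900 = -19863/2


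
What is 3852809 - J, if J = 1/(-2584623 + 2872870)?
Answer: 1110560635822/288247 ≈ 3.8528e+6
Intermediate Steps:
J = 1/288247 ≈ 3.4692e-6
3852809 - J = 3852809 - 1*1/288247 = 3852809 - 1/288247 = 1110560635822/288247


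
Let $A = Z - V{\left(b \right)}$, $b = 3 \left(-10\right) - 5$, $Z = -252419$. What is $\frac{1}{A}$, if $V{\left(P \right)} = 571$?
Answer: $- \frac{1}{252990} \approx -3.9527 \cdot 10^{-6}$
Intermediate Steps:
$b = -35$ ($b = -30 - 5 = -35$)
$A = -252990$ ($A = -252419 - 571 = -252990$)
$\frac{1}{A} = \frac{1}{-252990} = - \frac{1}{252990}$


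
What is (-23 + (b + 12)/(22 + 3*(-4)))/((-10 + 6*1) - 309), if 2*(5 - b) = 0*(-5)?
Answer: 213/3130 ≈ 0.068051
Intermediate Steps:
b = 5 (b = 5 - 0*(-5) = 5 - ½*0 = 5 + 0 = 5)
(-23 + (b + 12)/(22 + 3*(-4)))/((-10 + 6*1) - 309) = (-23 + (5 + 12)/(22 + 3*(-4)))/((-10 + 6*1) - 309) = (-23 + 17/(22 - 12))/((-10 + 6) - 309) = (-23 + 17/10)/(-4 - 309) = (-23 + 17*(⅒))/(-313) = (-23 + 17/10)*(-1/313) = -213/10*(-1/313) = 213/3130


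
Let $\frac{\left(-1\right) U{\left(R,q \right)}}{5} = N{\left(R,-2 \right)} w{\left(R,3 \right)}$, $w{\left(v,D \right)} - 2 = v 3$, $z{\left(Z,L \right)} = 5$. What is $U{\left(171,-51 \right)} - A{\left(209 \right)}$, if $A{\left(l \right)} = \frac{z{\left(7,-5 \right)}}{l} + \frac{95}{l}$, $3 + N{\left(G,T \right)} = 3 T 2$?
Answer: $\frac{8072525}{209} \approx 38625.0$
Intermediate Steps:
$w{\left(v,D \right)} = 2 + 3 v$ ($w{\left(v,D \right)} = 2 + v 3 = 2 + 3 v$)
$N{\left(G,T \right)} = -3 + 6 T$ ($N{\left(G,T \right)} = -3 + 3 T 2 = -3 + 6 T$)
$A{\left(l \right)} = \frac{100}{l}$ ($A{\left(l \right)} = \frac{5}{l} + \frac{95}{l} = \frac{100}{l}$)
$U{\left(R,q \right)} = 150 + 225 R$ ($U{\left(R,q \right)} = - 5 \left(-3 + 6 \left(-2\right)\right) \left(2 + 3 R\right) = - 5 \left(-3 - 12\right) \left(2 + 3 R\right) = - 5 \left(- 15 \left(2 + 3 R\right)\right) = - 5 \left(-30 - 45 R\right) = 150 + 225 R$)
$U{\left(171,-51 \right)} - A{\left(209 \right)} = \left(150 + 225 \cdot 171\right) - \frac{100}{209} = \left(150 + 38475\right) - 100 \cdot \frac{1}{209} = 38625 - \frac{100}{209} = \frac{8072525}{209}$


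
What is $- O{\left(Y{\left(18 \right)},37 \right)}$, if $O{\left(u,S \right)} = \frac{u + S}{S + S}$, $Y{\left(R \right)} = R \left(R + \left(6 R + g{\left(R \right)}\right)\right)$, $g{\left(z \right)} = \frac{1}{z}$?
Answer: $- \frac{1153}{37} \approx -31.162$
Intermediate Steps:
$Y{\left(R \right)} = R \left(\frac{1}{R} + 7 R\right)$ ($Y{\left(R \right)} = R \left(R + \left(6 R + \frac{1}{R}\right)\right) = R \left(R + \left(\frac{1}{R} + 6 R\right)\right) = R \left(\frac{1}{R} + 7 R\right)$)
$O{\left(u,S \right)} = \frac{S + u}{2 S}$
$- O{\left(Y{\left(18 \right)},37 \right)} = - \frac{37 + \left(1 + 7 \cdot 18^{2}\right)}{2 \cdot 37} = - \frac{37 + \left(1 + 7 \cdot 324\right)}{2 \cdot 37} = - \frac{37 + \left(1 + 2268\right)}{2 \cdot 37} = - \frac{37 + 2269}{2 \cdot 37} = - \frac{2306}{2 \cdot 37} = \left(-1\right) \frac{1153}{37} = - \frac{1153}{37}$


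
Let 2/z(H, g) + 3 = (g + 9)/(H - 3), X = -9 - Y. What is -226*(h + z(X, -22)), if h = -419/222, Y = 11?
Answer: 951347/1554 ≈ 612.19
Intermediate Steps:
X = -20 (X = -9 - 1*11 = -9 - 11 = -20)
z(H, g) = 2/(-3 + (9 + g)/(-3 + H)) (z(H, g) = 2/(-3 + (g + 9)/(H - 3)) = 2/(-3 + (9 + g)/(-3 + H)))
h = -419/222 (h = -419*1/222 = -419/222 ≈ -1.8874)
-226*(h + z(X, -22)) = -226*(-419/222 + 2*(-3 - 20)/(18 - 22 - 3*(-20))) = -226*(-419/222 + 2*(-23)/(18 - 22 + 60)) = -226*(-419/222 + 2*(-23)/56) = -226*(-419/222 + 2*(1/56)*(-23)) = -226*(-419/222 - 23/28) = -226*(-8419/3108) = 951347/1554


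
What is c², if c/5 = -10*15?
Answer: 562500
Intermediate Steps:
c = -750 (c = 5*(-10*15) = 5*(-150) = -750)
c² = (-750)² = 562500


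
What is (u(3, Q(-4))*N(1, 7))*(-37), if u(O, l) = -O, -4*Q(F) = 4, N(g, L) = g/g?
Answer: 111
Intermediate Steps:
N(g, L) = 1
Q(F) = -1 (Q(F) = -¼*4 = -1)
(u(3, Q(-4))*N(1, 7))*(-37) = (-1*3*1)*(-37) = -3*1*(-37) = -3*(-37) = 111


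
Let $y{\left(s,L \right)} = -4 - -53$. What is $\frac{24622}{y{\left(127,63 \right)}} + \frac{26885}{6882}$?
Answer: $\frac{170765969}{337218} \approx 506.4$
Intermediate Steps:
$y{\left(s,L \right)} = 49$ ($y{\left(s,L \right)} = -4 + 53 = 49$)
$\frac{24622}{y{\left(127,63 \right)}} + \frac{26885}{6882} = \frac{24622}{49} + \frac{26885}{6882} = \frac{170765969}{337218}$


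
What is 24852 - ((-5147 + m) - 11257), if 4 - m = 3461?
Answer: 44713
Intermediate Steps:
m = -3457 (m = 4 - 1*3461 = 4 - 3461 = -3457)
24852 - ((-5147 + m) - 11257) = 24852 - ((-5147 - 3457) - 11257) = 24852 - (-8604 - 11257) = 24852 - 1*(-19861) = 24852 + 19861 = 44713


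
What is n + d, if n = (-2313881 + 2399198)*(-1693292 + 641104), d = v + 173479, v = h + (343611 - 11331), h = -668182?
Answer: -89769686019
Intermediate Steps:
v = -335902 (v = -668182 + (343611 - 11331) = -668182 + 332280 = -335902)
d = -162423 (d = -335902 + 173479 = -162423)
n = -89769523596 (n = 85317*(-1052188) = -89769523596)
n + d = -89769523596 - 162423 = -89769686019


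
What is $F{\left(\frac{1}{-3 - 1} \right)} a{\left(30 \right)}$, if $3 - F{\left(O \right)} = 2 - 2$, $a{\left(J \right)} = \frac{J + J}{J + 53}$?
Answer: $\frac{180}{83} \approx 2.1687$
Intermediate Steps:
$a{\left(J \right)} = \frac{2 J}{53 + J}$
$F{\left(O \right)} = 3$ ($F{\left(O \right)} = 3 - \left(2 - 2\right) = 3 - 0 = 3 + 0 = 3$)
$F{\left(\frac{1}{-3 - 1} \right)} a{\left(30 \right)} = 3 \cdot 2 \cdot 30 \frac{1}{53 + 30} = 3 \cdot 2 \cdot 30 \cdot \frac{1}{83} = 3 \cdot \frac{60}{83} = \frac{180}{83}$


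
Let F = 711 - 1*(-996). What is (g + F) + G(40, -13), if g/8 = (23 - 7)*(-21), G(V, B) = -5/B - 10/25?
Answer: -63766/65 ≈ -981.02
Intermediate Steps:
G(V, B) = -2/5 - 5/B (G(V, B) = -5/B - 10*1/25 = -5/B - 2/5 = -2/5 - 5/B)
F = 1707 (F = 711 + 996 = 1707)
g = -2688 (g = 8*((23 - 7)*(-21)) = 8*(16*(-21)) = 8*(-336) = -2688)
(g + F) + G(40, -13) = (-2688 + 1707) + (-2/5 - 5/(-13)) = -981 + (-2/5 - 5*(-1/13)) = -981 + (-2/5 + 5/13) = -981 - 1/65 = -63766/65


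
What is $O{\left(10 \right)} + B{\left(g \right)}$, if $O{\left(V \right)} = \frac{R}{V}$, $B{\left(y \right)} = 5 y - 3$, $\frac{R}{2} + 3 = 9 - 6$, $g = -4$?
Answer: $-23$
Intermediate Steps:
$R = 0$ ($R = -6 + 2 \left(9 - 6\right) = -6 + 2 \cdot 3 = -6 + 6 = 0$)
$B{\left(y \right)} = -3 + 5 y$
$O{\left(V \right)} = 0$ ($O{\left(V \right)} = \frac{0}{V} = 0$)
$O{\left(10 \right)} + B{\left(g \right)} = 0 + \left(-3 + 5 \left(-4\right)\right) = 0 - 23 = -23$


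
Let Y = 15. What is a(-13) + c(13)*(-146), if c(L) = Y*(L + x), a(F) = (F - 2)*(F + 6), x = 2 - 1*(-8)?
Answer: -50265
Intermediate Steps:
x = 10 (x = 2 + 8 = 10)
a(F) = (-2 + F)*(6 + F)
c(L) = 150 + 15*L (c(L) = 15*(L + 10) = 15*(10 + L) = 150 + 15*L)
a(-13) + c(13)*(-146) = (-12 + (-13)² + 4*(-13)) + (150 + 15*13)*(-146) = (-12 + 169 - 52) + (150 + 195)*(-146) = 105 + 345*(-146) = 105 - 50370 = -50265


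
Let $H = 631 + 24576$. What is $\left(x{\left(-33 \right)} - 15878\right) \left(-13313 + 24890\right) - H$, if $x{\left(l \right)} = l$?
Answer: $-184226854$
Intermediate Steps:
$H = 25207$
$\left(x{\left(-33 \right)} - 15878\right) \left(-13313 + 24890\right) - H = \left(-33 - 15878\right) \left(-13313 + 24890\right) - 25207 = \left(-15911\right) 11577 - 25207 = -184201647 - 25207 = -184226854$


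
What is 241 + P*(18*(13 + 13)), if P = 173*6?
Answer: 486025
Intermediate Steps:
P = 1038
241 + P*(18*(13 + 13)) = 241 + 1038*(18*(13 + 13)) = 241 + 1038*(18*26) = 241 + 1038*468 = 241 + 485784 = 486025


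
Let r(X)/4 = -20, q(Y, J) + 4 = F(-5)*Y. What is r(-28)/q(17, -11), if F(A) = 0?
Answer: 20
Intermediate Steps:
q(Y, J) = -4 (q(Y, J) = -4 + 0*Y = -4 + 0 = -4)
r(X) = -80 (r(X) = 4*(-20) = -80)
r(-28)/q(17, -11) = -80/(-4) = -80*(-1/4) = 20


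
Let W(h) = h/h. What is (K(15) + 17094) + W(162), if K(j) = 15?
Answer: 17110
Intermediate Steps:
W(h) = 1
(K(15) + 17094) + W(162) = (15 + 17094) + 1 = 17109 + 1 = 17110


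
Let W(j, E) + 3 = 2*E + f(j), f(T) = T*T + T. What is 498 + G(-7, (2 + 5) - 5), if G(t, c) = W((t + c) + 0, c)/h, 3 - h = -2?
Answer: 2511/5 ≈ 502.20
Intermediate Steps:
f(T) = T + T² (f(T) = T² + T = T + T²)
h = 5 (h = 3 - 1*(-2) = 3 + 2 = 5)
W(j, E) = -3 + 2*E + j*(1 + j) (W(j, E) = -3 + (2*E + j*(1 + j)) = -3 + 2*E + j*(1 + j))
G(t, c) = -⅗ + 2*c/5 + (c + t)*(1 + c + t)/5 (G(t, c) = (-3 + 2*c + ((t + c) + 0)*(1 + ((t + c) + 0)))/5 = (-3 + 2*c + ((c + t) + 0)*(1 + ((c + t) + 0)))*(⅕) = (-3 + 2*c + (c + t)*(1 + (c + t)))*(⅕) = (-3 + 2*c + (c + t)*(1 + c + t))*(⅕) = -⅗ + 2*c/5 + (c + t)*(1 + c + t)/5)
498 + G(-7, (2 + 5) - 5) = 498 + (-⅗ + 2*((2 + 5) - 5)/5 + (((2 + 5) - 5) - 7)*(1 + ((2 + 5) - 5) - 7)/5) = 498 + (-⅗ + 2*(7 - 5)/5 + ((7 - 5) - 7)*(1 + (7 - 5) - 7)/5) = 498 + (-⅗ + (⅖)*2 + (2 - 7)*(1 + 2 - 7)/5) = 498 + (-⅗ + ⅘ + (⅕)*(-5)*(-4)) = 498 + (-⅗ + ⅘ + 4) = 498 + 21/5 = 2511/5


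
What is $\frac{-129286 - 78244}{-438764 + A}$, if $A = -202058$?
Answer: $\frac{103765}{320411} \approx 0.32385$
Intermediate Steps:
$\frac{-129286 - 78244}{-438764 + A} = \frac{-129286 - 78244}{-438764 - 202058} = - \frac{207530}{-640822} = \left(-207530\right) \left(- \frac{1}{640822}\right) = \frac{103765}{320411}$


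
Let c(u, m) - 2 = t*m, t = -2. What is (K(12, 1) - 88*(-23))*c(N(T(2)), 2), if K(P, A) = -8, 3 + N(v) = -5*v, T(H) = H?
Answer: -4032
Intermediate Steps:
N(v) = -3 - 5*v
c(u, m) = 2 - 2*m
(K(12, 1) - 88*(-23))*c(N(T(2)), 2) = (-8 - 88*(-23))*(2 - 2*2) = (-8 + 2024)*(2 - 4) = 2016*(-2) = -4032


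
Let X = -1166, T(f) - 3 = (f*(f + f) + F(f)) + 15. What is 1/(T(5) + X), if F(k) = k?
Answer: -1/1093 ≈ -0.00091491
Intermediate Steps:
T(f) = 18 + f + 2*f**2 (T(f) = 3 + ((f*(f + f) + f) + 15) = 3 + ((f*(2*f) + f) + 15) = 3 + ((2*f**2 + f) + 15) = 3 + ((f + 2*f**2) + 15) = 3 + (15 + f + 2*f**2) = 18 + f + 2*f**2)
1/(T(5) + X) = 1/((18 + 5 + 2*5**2) - 1166) = 1/((18 + 5 + 2*25) - 1166) = 1/((18 + 5 + 50) - 1166) = 1/(73 - 1166) = 1/(-1093) = -1/1093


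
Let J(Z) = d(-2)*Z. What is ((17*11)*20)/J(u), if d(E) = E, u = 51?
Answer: -110/3 ≈ -36.667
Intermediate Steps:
J(Z) = -2*Z
((17*11)*20)/J(u) = ((17*11)*20)/((-2*51)) = (187*20)/(-102) = 3740*(-1/102) = -110/3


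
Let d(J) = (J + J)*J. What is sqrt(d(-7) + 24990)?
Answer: 112*sqrt(2) ≈ 158.39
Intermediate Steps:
d(J) = 2*J**2 (d(J) = (2*J)*J = 2*J**2)
sqrt(d(-7) + 24990) = sqrt(2*(-7)**2 + 24990) = sqrt(2*49 + 24990) = sqrt(98 + 24990) = sqrt(25088) = 112*sqrt(2)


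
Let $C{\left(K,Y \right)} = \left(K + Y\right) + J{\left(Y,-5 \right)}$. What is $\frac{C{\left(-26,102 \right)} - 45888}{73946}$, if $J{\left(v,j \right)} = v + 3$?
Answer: $- \frac{45707}{73946} \approx -0.61811$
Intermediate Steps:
$J{\left(v,j \right)} = 3 + v$
$C{\left(K,Y \right)} = 3 + K + 2 Y$ ($C{\left(K,Y \right)} = \left(K + Y\right) + \left(3 + Y\right) = 3 + K + 2 Y$)
$\frac{C{\left(-26,102 \right)} - 45888}{73946} = \frac{\left(3 - 26 + 2 \cdot 102\right) - 45888}{73946} = \left(\left(3 - 26 + 204\right) - 45888\right) \frac{1}{73946} = \left(181 - 45888\right) \frac{1}{73946} = \left(-45707\right) \frac{1}{73946} = - \frac{45707}{73946}$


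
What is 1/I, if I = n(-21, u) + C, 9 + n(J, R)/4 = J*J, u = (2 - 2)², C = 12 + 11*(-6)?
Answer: 1/1674 ≈ 0.00059737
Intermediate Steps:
C = -54 (C = 12 - 66 = -54)
u = 0 (u = 0² = 0)
n(J, R) = -36 + 4*J² (n(J, R) = -36 + 4*(J*J) = -36 + 4*J²)
I = 1674 (I = (-36 + 4*(-21)²) - 54 = (-36 + 4*441) - 54 = (-36 + 1764) - 54 = 1728 - 54 = 1674)
1/I = 1/1674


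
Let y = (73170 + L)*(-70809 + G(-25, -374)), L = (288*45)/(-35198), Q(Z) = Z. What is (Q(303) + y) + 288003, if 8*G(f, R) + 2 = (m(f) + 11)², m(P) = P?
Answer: -182290645738737/35198 ≈ -5.1790e+9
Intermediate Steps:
G(f, R) = -¼ + (11 + f)²/8 (G(f, R) = -¼ + (f + 11)²/8 = -¼ + (11 + f)²/8)
L = -6480/17599 (L = 12960*(-1/35198) = -6480/17599 ≈ -0.36820)
y = -182300793533325/35198 (y = (73170 - 6480/17599)*(-70809 + (-¼ + (11 - 25)²/8)) = 1287712350*(-70809 + (-¼ + (⅛)*(-14)²))/17599 = 1287712350*(-70809 + (-¼ + (⅛)*196))/17599 = 1287712350*(-70809 + (-¼ + 49/2))/17599 = 1287712350*(-70809 + 97/4)/17599 = (1287712350/17599)*(-283139/4) = -182300793533325/35198 ≈ -5.1793e+9)
(Q(303) + y) + 288003 = (303 - 182300793533325/35198) + 288003 = -182300782868331/35198 + 288003 = -182290645738737/35198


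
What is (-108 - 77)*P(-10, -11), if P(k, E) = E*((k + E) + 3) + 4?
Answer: -37370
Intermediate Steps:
P(k, E) = 4 + E*(3 + E + k) (P(k, E) = E*((E + k) + 3) + 4 = E*(3 + E + k) + 4 = 4 + E*(3 + E + k))
(-108 - 77)*P(-10, -11) = (-108 - 77)*(4 + (-11)² + 3*(-11) - 11*(-10)) = -185*(4 + 121 - 33 + 110) = -185*202 = -37370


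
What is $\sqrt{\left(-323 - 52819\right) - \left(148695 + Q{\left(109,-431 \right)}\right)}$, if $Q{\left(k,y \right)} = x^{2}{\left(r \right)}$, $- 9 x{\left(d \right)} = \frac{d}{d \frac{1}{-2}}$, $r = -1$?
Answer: $\frac{7 i \sqrt{333649}}{9} \approx 449.26 i$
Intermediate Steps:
$x{\left(d \right)} = \frac{2}{9}$ ($x{\left(d \right)} = - \frac{d \frac{1}{d \frac{1}{-2}}}{9} = - \frac{d \frac{1}{d \left(- \frac{1}{2}\right)}}{9} = - \frac{d \frac{1}{\left(- \frac{1}{2}\right) d}}{9} = - \frac{d \left(- \frac{2}{d}\right)}{9} = \left(- \frac{1}{9}\right) \left(-2\right) = \frac{2}{9}$)
$Q{\left(k,y \right)} = \frac{4}{81}$ ($Q{\left(k,y \right)} = \left(\frac{2}{9}\right)^{2} = \frac{4}{81}$)
$\sqrt{\left(-323 - 52819\right) - \left(148695 + Q{\left(109,-431 \right)}\right)} = \sqrt{\left(-323 - 52819\right) - \frac{12044299}{81}} = \sqrt{-53142 - \frac{12044299}{81}} = \sqrt{- \frac{16348801}{81}} = \frac{7 i \sqrt{333649}}{9}$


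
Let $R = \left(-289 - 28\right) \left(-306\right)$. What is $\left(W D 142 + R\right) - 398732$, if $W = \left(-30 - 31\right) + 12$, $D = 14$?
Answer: $-399142$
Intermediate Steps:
$W = -49$ ($W = -61 + 12 = -49$)
$R = 97002$ ($R = \left(-317\right) \left(-306\right) = 97002$)
$\left(W D 142 + R\right) - 398732 = \left(\left(-49\right) 14 \cdot 142 + 97002\right) - 398732 = \left(\left(-686\right) 142 + 97002\right) - 398732 = \left(-97412 + 97002\right) - 398732 = -410 - 398732 = -399142$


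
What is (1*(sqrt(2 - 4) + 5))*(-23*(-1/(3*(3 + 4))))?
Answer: 115/21 + 23*I*sqrt(2)/21 ≈ 5.4762 + 1.5489*I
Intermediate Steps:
(1*(sqrt(2 - 4) + 5))*(-23*(-1/(3*(3 + 4)))) = (1*(sqrt(-2) + 5))*(-23/((-3*7))) = (1*(I*sqrt(2) + 5))*(-23/(-21)) = (1*(5 + I*sqrt(2)))*(-23*(-1/21)) = (5 + I*sqrt(2))*(23/21) = 115/21 + 23*I*sqrt(2)/21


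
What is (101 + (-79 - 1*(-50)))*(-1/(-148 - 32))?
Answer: ⅖ ≈ 0.40000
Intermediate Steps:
(101 + (-79 - 1*(-50)))*(-1/(-148 - 32)) = (101 + (-79 + 50))*(-1/(-180)) = (101 - 29)*(-1*(-1/180)) = 72*(1/180) = ⅖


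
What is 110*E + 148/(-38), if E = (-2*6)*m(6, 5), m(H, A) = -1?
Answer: 25006/19 ≈ 1316.1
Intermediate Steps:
E = 12 (E = -2*6*(-1) = -12*(-1) = 12)
110*E + 148/(-38) = 110*12 + 148/(-38) = 1320 + 148*(-1/38) = 1320 - 74/19 = 25006/19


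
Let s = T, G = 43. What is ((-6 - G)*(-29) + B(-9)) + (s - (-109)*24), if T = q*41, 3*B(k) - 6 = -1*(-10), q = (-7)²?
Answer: 18154/3 ≈ 6051.3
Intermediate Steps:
q = 49
B(k) = 16/3 (B(k) = 2 + (-1*(-10))/3 = 2 + (⅓)*10 = 2 + 10/3 = 16/3)
T = 2009 (T = 49*41 = 2009)
s = 2009
((-6 - G)*(-29) + B(-9)) + (s - (-109)*24) = ((-6 - 1*43)*(-29) + 16/3) + (2009 - (-109)*24) = ((-6 - 43)*(-29) + 16/3) + (2009 - 1*(-2616)) = (-49*(-29) + 16/3) + (2009 + 2616) = (1421 + 16/3) + 4625 = 4279/3 + 4625 = 18154/3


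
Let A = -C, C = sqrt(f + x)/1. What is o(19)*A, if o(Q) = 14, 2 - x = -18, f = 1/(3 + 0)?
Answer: -14*sqrt(183)/3 ≈ -63.130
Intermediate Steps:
f = 1/3 ≈ 0.33333
x = 20 (x = 2 - 1*(-18) = 2 + 18 = 20)
C = sqrt(183)/3 (C = sqrt(1/3 + 20)/1 = sqrt(61/3)*1 = (sqrt(183)/3)*1 = sqrt(183)/3 ≈ 4.5092)
A = -sqrt(183)/3 ≈ -4.5092
o(19)*A = 14*(-sqrt(183)/3) = -14*sqrt(183)/3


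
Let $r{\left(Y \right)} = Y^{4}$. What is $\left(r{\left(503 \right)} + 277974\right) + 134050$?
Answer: $64013966105$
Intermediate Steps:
$\left(r{\left(503 \right)} + 277974\right) + 134050 = \left(503^{4} + 277974\right) + 134050 = \left(64013554081 + 277974\right) + 134050 = 64013832055 + 134050 = 64013966105$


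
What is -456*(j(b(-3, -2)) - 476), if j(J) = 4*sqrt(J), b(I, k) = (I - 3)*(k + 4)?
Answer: 217056 - 3648*I*sqrt(3) ≈ 2.1706e+5 - 6318.5*I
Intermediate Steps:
b(I, k) = (-3 + I)*(4 + k)
-456*(j(b(-3, -2)) - 476) = -456*(4*sqrt(-12 - 3*(-2) + 4*(-3) - 3*(-2)) - 476) = -456*(4*sqrt(-12 + 6 - 12 + 6) - 476) = -456*(4*sqrt(-12) - 476) = -456*(4*(2*I*sqrt(3)) - 476) = -456*(8*I*sqrt(3) - 476) = -456*(-476 + 8*I*sqrt(3)) = 217056 - 3648*I*sqrt(3)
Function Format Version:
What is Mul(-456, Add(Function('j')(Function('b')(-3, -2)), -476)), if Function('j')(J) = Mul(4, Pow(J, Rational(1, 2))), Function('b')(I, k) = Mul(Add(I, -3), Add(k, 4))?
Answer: Add(217056, Mul(-3648, I, Pow(3, Rational(1, 2)))) ≈ Add(2.1706e+5, Mul(-6318.5, I))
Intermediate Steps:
Function('b')(I, k) = Mul(Add(-3, I), Add(4, k))
Mul(-456, Add(Function('j')(Function('b')(-3, -2)), -476)) = Mul(-456, Add(Mul(4, Pow(Add(-12, Mul(-3, -2), Mul(4, -3), Mul(-3, -2)), Rational(1, 2))), -476)) = Mul(-456, Add(Mul(4, Pow(Add(-12, 6, -12, 6), Rational(1, 2))), -476)) = Mul(-456, Add(Mul(4, Pow(-12, Rational(1, 2))), -476)) = Mul(-456, Add(Mul(4, Mul(2, I, Pow(3, Rational(1, 2)))), -476)) = Mul(-456, Add(Mul(8, I, Pow(3, Rational(1, 2))), -476)) = Mul(-456, Add(-476, Mul(8, I, Pow(3, Rational(1, 2))))) = Add(217056, Mul(-3648, I, Pow(3, Rational(1, 2))))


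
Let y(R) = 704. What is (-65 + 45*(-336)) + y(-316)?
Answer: -14481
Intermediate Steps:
(-65 + 45*(-336)) + y(-316) = (-65 + 45*(-336)) + 704 = (-65 - 15120) + 704 = -15185 + 704 = -14481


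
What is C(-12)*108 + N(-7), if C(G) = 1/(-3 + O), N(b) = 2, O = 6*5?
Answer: 6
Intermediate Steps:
O = 30
C(G) = 1/27 (C(G) = 1/(-3 + 30) = 1/27)
C(-12)*108 + N(-7) = (1/27)*108 + 2 = 4 + 2 = 6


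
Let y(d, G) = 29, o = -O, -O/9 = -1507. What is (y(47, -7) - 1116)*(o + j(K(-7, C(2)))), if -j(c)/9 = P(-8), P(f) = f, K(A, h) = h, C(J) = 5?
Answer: 14664717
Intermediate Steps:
O = 13563 (O = -9*(-1507) = 13563)
o = -13563 (o = -1*13563 = -13563)
j(c) = 72 (j(c) = -9*(-8) = 72)
(y(47, -7) - 1116)*(o + j(K(-7, C(2)))) = (29 - 1116)*(-13563 + 72) = -1087*(-13491) = 14664717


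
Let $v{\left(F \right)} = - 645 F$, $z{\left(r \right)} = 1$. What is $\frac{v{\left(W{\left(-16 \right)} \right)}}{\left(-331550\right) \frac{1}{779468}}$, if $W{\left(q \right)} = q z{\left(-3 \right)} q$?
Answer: $\frac{12870575616}{33155} \approx 3.8819 \cdot 10^{5}$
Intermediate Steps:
$W{\left(q \right)} = q^{2}$ ($W{\left(q \right)} = q 1 q = q q = q^{2}$)
$\frac{v{\left(W{\left(-16 \right)} \right)}}{\left(-331550\right) \frac{1}{779468}} = \frac{\left(-645\right) \left(-16\right)^{2}}{\left(-331550\right) \frac{1}{779468}} = \frac{\left(-645\right) 256}{\left(-331550\right) \frac{1}{779468}} = - \frac{165120}{- \frac{165775}{389734}} = \left(-165120\right) \left(- \frac{389734}{165775}\right) = \frac{12870575616}{33155}$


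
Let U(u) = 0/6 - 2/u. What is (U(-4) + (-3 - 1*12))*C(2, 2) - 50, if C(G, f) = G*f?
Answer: -108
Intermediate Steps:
U(u) = -2/u (U(u) = 0*(1/6) - 2/u = 0 - 2/u = -2/u)
(U(-4) + (-3 - 1*12))*C(2, 2) - 50 = (-2/(-4) + (-3 - 1*12))*(2*2) - 50 = (-2*(-1/4) + (-3 - 12))*4 - 50 = (1/2 - 15)*4 - 50 = -29/2*4 - 50 = -58 - 50 = -108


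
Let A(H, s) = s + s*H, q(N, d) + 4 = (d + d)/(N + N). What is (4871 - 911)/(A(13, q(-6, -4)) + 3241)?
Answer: 11880/9583 ≈ 1.2397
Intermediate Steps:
q(N, d) = -4 + d/N (q(N, d) = -4 + (d + d)/(N + N) = -4 + (2*d)/((2*N)) = -4 + (2*d)*(1/(2*N)) = -4 + d/N)
A(H, s) = s + H*s
(4871 - 911)/(A(13, q(-6, -4)) + 3241) = (4871 - 911)/((-4 - 4/(-6))*(1 + 13) + 3241) = 3960/((-4 - 4*(-⅙))*14 + 3241) = 3960/((-4 + ⅔)*14 + 3241) = 3960/(-10/3*14 + 3241) = 3960/(-140/3 + 3241) = 3960/(9583/3) = 3960*(3/9583) = 11880/9583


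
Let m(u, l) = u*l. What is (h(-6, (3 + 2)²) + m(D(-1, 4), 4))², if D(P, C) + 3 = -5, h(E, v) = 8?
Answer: 576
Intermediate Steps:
D(P, C) = -8 (D(P, C) = -3 - 5 = -8)
m(u, l) = l*u
(h(-6, (3 + 2)²) + m(D(-1, 4), 4))² = (8 + 4*(-8))² = (8 - 32)² = (-24)² = 576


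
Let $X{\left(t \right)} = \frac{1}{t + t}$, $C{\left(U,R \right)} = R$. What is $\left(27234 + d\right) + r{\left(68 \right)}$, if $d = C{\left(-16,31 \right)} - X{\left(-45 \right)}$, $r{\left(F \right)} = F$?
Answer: $\frac{2459971}{90} \approx 27333.0$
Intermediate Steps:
$X{\left(t \right)} = \frac{1}{2 t}$
$d = \frac{2791}{90}$ ($d = 31 - \frac{1}{2 \left(-45\right)} = 31 - \frac{1}{2} \left(- \frac{1}{45}\right) = 31 - - \frac{1}{90} = 31 + \frac{1}{90} = \frac{2791}{90} \approx 31.011$)
$\left(27234 + d\right) + r{\left(68 \right)} = \left(27234 + \frac{2791}{90}\right) + 68 = \frac{2453851}{90} + 68 = \frac{2459971}{90}$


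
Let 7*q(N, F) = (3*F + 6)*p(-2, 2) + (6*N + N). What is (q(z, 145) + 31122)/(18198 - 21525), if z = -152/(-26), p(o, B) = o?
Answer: -403024/43251 ≈ -9.3183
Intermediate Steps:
z = 76/13 (z = -152*(-1/26) = 76/13 ≈ 5.8462)
q(N, F) = -12/7 + N - 6*F/7 (q(N, F) = ((3*F + 6)*(-2) + (6*N + N))/7 = ((6 + 3*F)*(-2) + 7*N)/7 = ((-12 - 6*F) + 7*N)/7 = (-12 - 6*F + 7*N)/7 = -12/7 + N - 6*F/7)
(q(z, 145) + 31122)/(18198 - 21525) = ((-12/7 + 76/13 - 6/7*145) + 31122)/(18198 - 21525) = ((-12/7 + 76/13 - 870/7) + 31122)/(-3327) = (-1562/13 + 31122)*(-1/3327) = (403024/13)*(-1/3327) = -403024/43251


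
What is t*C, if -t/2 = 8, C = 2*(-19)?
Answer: 608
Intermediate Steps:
C = -38
t = -16 (t = -2*8 = -16)
t*C = -16*(-38) = 608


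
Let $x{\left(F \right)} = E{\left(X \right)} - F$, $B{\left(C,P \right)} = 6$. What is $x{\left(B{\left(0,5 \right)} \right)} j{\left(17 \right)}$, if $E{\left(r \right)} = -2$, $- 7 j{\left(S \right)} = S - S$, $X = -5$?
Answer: $0$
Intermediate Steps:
$j{\left(S \right)} = 0$ ($j{\left(S \right)} = - \frac{S - S}{7} = \left(- \frac{1}{7}\right) 0 = 0$)
$x{\left(F \right)} = -2 - F$
$x{\left(B{\left(0,5 \right)} \right)} j{\left(17 \right)} = \left(-2 - 6\right) 0 = \left(-8\right) 0 = 0$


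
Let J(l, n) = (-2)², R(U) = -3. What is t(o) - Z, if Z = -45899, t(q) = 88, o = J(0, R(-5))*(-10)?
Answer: 45987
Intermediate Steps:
J(l, n) = 4
o = -40 (o = 4*(-10) = -40)
t(o) - Z = 88 - 1*(-45899) = 88 + 45899 = 45987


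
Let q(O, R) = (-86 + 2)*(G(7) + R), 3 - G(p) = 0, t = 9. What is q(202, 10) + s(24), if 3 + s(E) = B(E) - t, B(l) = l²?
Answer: -528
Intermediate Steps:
G(p) = 3 (G(p) = 3 - 1*0 = 3 + 0 = 3)
q(O, R) = -252 - 84*R (q(O, R) = (-86 + 2)*(3 + R) = -84*(3 + R) = -252 - 84*R)
s(E) = -12 + E² (s(E) = -3 + (E² - 1*9) = -3 + (E² - 9) = -3 + (-9 + E²) = -12 + E²)
q(202, 10) + s(24) = (-252 - 84*10) + (-12 + 24²) = (-252 - 840) + (-12 + 576) = -1092 + 564 = -528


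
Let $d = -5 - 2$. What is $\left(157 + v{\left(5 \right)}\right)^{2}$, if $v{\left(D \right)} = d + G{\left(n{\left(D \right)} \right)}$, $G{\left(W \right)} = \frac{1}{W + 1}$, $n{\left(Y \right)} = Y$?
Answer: $\frac{811801}{36} \approx 22550.0$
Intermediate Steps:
$d = -7$
$G{\left(W \right)} = \frac{1}{1 + W}$
$v{\left(D \right)} = -7 + \frac{1}{1 + D}$
$\left(157 + v{\left(5 \right)}\right)^{2} = \left(157 + \frac{-6 - 35}{1 + 5}\right)^{2} = \left(157 + \frac{-6 - 35}{6}\right)^{2} = \left(157 + \frac{1}{6} \left(-41\right)\right)^{2} = \left(157 - \frac{41}{6}\right)^{2} = \left(\frac{901}{6}\right)^{2} = \frac{811801}{36}$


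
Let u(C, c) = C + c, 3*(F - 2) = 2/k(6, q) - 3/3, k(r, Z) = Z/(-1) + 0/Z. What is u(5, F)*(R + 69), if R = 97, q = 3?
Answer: 9628/9 ≈ 1069.8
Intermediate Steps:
k(r, Z) = -Z (k(r, Z) = Z*(-1) + 0 = -Z + 0 = -Z)
F = 13/9 (F = 2 + (2/((-1*3)) - 3/3)/3 = 2 + (2/(-3) - 3*1/3)/3 = 2 + (2*(-1/3) - 1)/3 = 2 + (-2/3 - 1)/3 = 2 + (1/3)*(-5/3) = 2 - 5/9 = 13/9 ≈ 1.4444)
u(5, F)*(R + 69) = (5 + 13/9)*(97 + 69) = (58/9)*166 = 9628/9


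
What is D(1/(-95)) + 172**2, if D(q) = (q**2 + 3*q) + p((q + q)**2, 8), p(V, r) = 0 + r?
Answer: 267067516/9025 ≈ 29592.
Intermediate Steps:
p(V, r) = r
D(q) = 8 + q**2 + 3*q (D(q) = (q**2 + 3*q) + 8 = 8 + q**2 + 3*q)
D(1/(-95)) + 172**2 = (8 + (1/(-95))**2 + 3/(-95)) + 172**2 = (8 + (-1/95)**2 + 3*(-1/95)) + 29584 = (8 + 1/9025 - 3/95) + 29584 = 71916/9025 + 29584 = 267067516/9025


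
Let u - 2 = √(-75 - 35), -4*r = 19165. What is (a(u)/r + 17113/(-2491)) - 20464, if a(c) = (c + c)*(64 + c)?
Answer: -977280076021/47740015 - 544*I*√110/19165 ≈ -20471.0 - 0.29771*I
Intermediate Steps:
r = -19165/4 (r = -¼*19165 = -19165/4 ≈ -4791.3)
u = 2 + I*√110 (u = 2 + √(-75 - 35) = 2 + √(-110) = 2 + I*√110 ≈ 2.0 + 10.488*I)
a(c) = 2*c*(64 + c) (a(c) = (2*c)*(64 + c) = 2*c*(64 + c))
(a(u)/r + 17113/(-2491)) - 20464 = ((2*(2 + I*√110)*(64 + (2 + I*√110)))/(-19165/4) + 17113/(-2491)) - 20464 = ((2*(2 + I*√110)*(66 + I*√110))*(-4/19165) + 17113*(-1/2491)) - 20464 = (-8*(2 + I*√110)*(66 + I*√110)/19165 - 17113/2491) - 20464 = (-17113/2491 - 8*(2 + I*√110)*(66 + I*√110)/19165) - 20464 = -50992937/2491 - 8*(2 + I*√110)*(66 + I*√110)/19165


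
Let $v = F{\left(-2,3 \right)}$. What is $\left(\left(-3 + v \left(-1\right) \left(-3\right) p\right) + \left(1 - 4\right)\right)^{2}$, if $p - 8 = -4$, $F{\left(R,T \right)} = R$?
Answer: $900$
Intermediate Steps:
$p = 4$ ($p = 8 - 4 = 4$)
$v = -2$
$\left(\left(-3 + v \left(-1\right) \left(-3\right) p\right) + \left(1 - 4\right)\right)^{2} = \left(\left(-3 + \left(-2\right) \left(-1\right) \left(-3\right) 4\right) + \left(1 - 4\right)\right)^{2} = \left(\left(-3 + 2 \left(-3\right) 4\right) + \left(1 - 4\right)\right)^{2} = \left(\left(-3 - 24\right) - 3\right)^{2} = \left(-27 - 3\right)^{2} = \left(-30\right)^{2} = 900$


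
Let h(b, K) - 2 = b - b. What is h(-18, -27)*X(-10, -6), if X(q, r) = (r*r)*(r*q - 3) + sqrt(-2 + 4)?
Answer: 4104 + 2*sqrt(2) ≈ 4106.8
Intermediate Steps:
h(b, K) = 2 (h(b, K) = 2 + (b - b) = 2 + 0 = 2)
X(q, r) = sqrt(2) + r**2*(-3 + q*r) (X(q, r) = r**2*(q*r - 3) + sqrt(2) = r**2*(-3 + q*r) + sqrt(2) = sqrt(2) + r**2*(-3 + q*r))
h(-18, -27)*X(-10, -6) = 2*(sqrt(2) - 3*(-6)**2 - 10*(-6)**3) = 2*(sqrt(2) - 3*36 - 10*(-216)) = 2*(sqrt(2) - 108 + 2160) = 2*(2052 + sqrt(2)) = 4104 + 2*sqrt(2)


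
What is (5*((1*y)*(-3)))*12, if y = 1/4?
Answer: -45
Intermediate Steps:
y = ¼ ≈ 0.25000
(5*((1*y)*(-3)))*12 = (5*((1*(¼))*(-3)))*12 = (5*((¼)*(-3)))*12 = (5*(-¾))*12 = -15/4*12 = -45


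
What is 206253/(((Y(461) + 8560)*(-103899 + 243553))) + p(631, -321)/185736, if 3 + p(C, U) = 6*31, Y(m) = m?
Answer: 14936413085/12999649576568 ≈ 0.0011490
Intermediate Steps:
p(C, U) = 183 (p(C, U) = -3 + 6*31 = -3 + 186 = 183)
206253/(((Y(461) + 8560)*(-103899 + 243553))) + p(631, -321)/185736 = 206253/(((461 + 8560)*(-103899 + 243553))) + 183/185736 = 206253/((9021*139654)) + 183*(1/185736) = 206253/1259818734 + 61/61912 = 206253*(1/1259818734) + 61/61912 = 68751/419939578 + 61/61912 = 14936413085/12999649576568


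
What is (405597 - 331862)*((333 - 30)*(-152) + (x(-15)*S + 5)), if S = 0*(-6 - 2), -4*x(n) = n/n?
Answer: -3395570485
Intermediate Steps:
x(n) = -¼ (x(n) = -n/(4*n) = -¼*1 = -¼)
S = 0 (S = 0*(-8) = 0)
(405597 - 331862)*((333 - 30)*(-152) + (x(-15)*S + 5)) = (405597 - 331862)*((333 - 30)*(-152) + (-¼*0 + 5)) = 73735*(303*(-152) + (0 + 5)) = 73735*(-46056 + 5) = 73735*(-46051) = -3395570485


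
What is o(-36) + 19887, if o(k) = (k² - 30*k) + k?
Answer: 22227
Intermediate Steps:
o(k) = k² - 29*k
o(-36) + 19887 = -36*(-29 - 36) + 19887 = -36*(-65) + 19887 = 2340 + 19887 = 22227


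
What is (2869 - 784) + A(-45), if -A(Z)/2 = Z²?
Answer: -1965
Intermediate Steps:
A(Z) = -2*Z²
(2869 - 784) + A(-45) = (2869 - 784) - 2*(-45)² = 2085 - 2*2025 = 2085 - 4050 = -1965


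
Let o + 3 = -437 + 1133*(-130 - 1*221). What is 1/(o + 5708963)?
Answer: 1/5310840 ≈ 1.8829e-7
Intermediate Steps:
o = -398123 (o = -3 + (-437 + 1133*(-130 - 1*221)) = -3 + (-437 + 1133*(-130 - 221)) = -3 + (-437 + 1133*(-351)) = -3 + (-437 - 397683) = -3 - 398120 = -398123)
1/(o + 5708963) = 1/(-398123 + 5708963) = 1/5310840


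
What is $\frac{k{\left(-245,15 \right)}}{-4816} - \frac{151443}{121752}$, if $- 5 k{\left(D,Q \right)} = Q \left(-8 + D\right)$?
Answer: $- \frac{11413323}{8143856} \approx -1.4015$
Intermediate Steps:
$k{\left(D,Q \right)} = - \frac{Q \left(-8 + D\right)}{5}$
$\frac{k{\left(-245,15 \right)}}{-4816} - \frac{151443}{121752} = \frac{\frac{1}{5} \cdot 15 \left(8 - -245\right)}{-4816} - \frac{151443}{121752} = \frac{1}{5} \cdot 15 \left(8 + 245\right) \left(- \frac{1}{4816}\right) - \frac{16827}{13528} = \frac{1}{5} \cdot 15 \cdot 253 \left(- \frac{1}{4816}\right) - \frac{16827}{13528} = 759 \left(- \frac{1}{4816}\right) - \frac{16827}{13528} = - \frac{759}{4816} - \frac{16827}{13528} = - \frac{11413323}{8143856}$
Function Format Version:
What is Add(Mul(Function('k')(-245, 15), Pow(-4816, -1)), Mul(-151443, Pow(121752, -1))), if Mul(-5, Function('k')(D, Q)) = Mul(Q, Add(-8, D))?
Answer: Rational(-11413323, 8143856) ≈ -1.4015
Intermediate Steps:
Function('k')(D, Q) = Mul(Rational(-1, 5), Q, Add(-8, D)) (Function('k')(D, Q) = Mul(Rational(-1, 5), Mul(Q, Add(-8, D))) = Mul(Rational(-1, 5), Q, Add(-8, D)))
Add(Mul(Function('k')(-245, 15), Pow(-4816, -1)), Mul(-151443, Pow(121752, -1))) = Add(Mul(Mul(Rational(1, 5), 15, Add(8, Mul(-1, -245))), Pow(-4816, -1)), Mul(-151443, Pow(121752, -1))) = Add(Mul(Mul(Rational(1, 5), 15, Add(8, 245)), Rational(-1, 4816)), Mul(-151443, Rational(1, 121752))) = Add(Mul(Mul(Rational(1, 5), 15, 253), Rational(-1, 4816)), Rational(-16827, 13528)) = Add(Mul(759, Rational(-1, 4816)), Rational(-16827, 13528)) = Add(Rational(-759, 4816), Rational(-16827, 13528)) = Rational(-11413323, 8143856)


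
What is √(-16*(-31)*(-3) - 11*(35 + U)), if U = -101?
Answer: I*√762 ≈ 27.604*I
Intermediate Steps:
√(-16*(-31)*(-3) - 11*(35 + U)) = √(-16*(-31)*(-3) - 11*(35 - 101)) = √(496*(-3) - 11*(-66)) = √(-1488 - 1*(-726)) = √(-1488 + 726) = √(-762) = I*√762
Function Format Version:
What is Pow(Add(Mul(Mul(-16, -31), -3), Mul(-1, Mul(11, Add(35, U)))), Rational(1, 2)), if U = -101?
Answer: Mul(I, Pow(762, Rational(1, 2))) ≈ Mul(27.604, I)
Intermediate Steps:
Pow(Add(Mul(Mul(-16, -31), -3), Mul(-1, Mul(11, Add(35, U)))), Rational(1, 2)) = Pow(Add(Mul(Mul(-16, -31), -3), Mul(-1, Mul(11, Add(35, -101)))), Rational(1, 2)) = Pow(Add(Mul(496, -3), Mul(-1, Mul(11, -66))), Rational(1, 2)) = Pow(Add(-1488, Mul(-1, -726)), Rational(1, 2)) = Pow(Add(-1488, 726), Rational(1, 2)) = Pow(-762, Rational(1, 2)) = Mul(I, Pow(762, Rational(1, 2)))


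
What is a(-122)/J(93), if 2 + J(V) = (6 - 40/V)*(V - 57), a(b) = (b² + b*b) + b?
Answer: 459513/3077 ≈ 149.34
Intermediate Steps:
a(b) = b + 2*b² (a(b) = (b² + b²) + b = 2*b² + b = b + 2*b²)
J(V) = -2 + (-57 + V)*(6 - 40/V) (J(V) = -2 + (6 - 40/V)*(V - 57) = -2 + (6 - 40/V)*(-57 + V) = -2 + (-57 + V)*(6 - 40/V))
a(-122)/J(93) = (-122*(1 + 2*(-122)))/(-384 + 6*93 + 2280/93) = (-122*(1 - 244))/(-384 + 558 + 2280*(1/93)) = (-122*(-243))/(-384 + 558 + 760/31) = 29646/(6154/31) = 29646*(31/6154) = 459513/3077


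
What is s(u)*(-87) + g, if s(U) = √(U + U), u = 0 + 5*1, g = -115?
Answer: -115 - 87*√10 ≈ -390.12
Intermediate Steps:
u = 5 (u = 0 + 5 = 5)
s(U) = √2*√U (s(U) = √(2*U) = √2*√U)
s(u)*(-87) + g = (√2*√5)*(-87) - 115 = √10*(-87) - 115 = -87*√10 - 115 = -115 - 87*√10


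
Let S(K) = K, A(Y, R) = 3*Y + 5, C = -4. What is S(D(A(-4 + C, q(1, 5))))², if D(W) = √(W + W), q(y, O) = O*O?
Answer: -38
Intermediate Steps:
q(y, O) = O²
A(Y, R) = 5 + 3*Y
D(W) = √2*√W (D(W) = √(2*W) = √2*√W)
S(D(A(-4 + C, q(1, 5))))² = (√2*√(5 + 3*(-4 - 4)))² = (√2*√(5 + 3*(-8)))² = (√2*√(5 - 24))² = (√2*√(-19))² = (√2*(I*√19))² = (I*√38)² = -38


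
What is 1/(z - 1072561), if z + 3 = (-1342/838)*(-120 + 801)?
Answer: -419/449861267 ≈ -9.3140e-7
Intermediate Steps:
z = -458208/419 (z = -3 + (-1342/838)*(-120 + 801) = -3 - 1342*1/838*681 = -3 - 671/419*681 = -3 - 456951/419 = -458208/419 ≈ -1093.6)
1/(z - 1072561) = 1/(-458208/419 - 1072561) = 1/(-449861267/419) = -419/449861267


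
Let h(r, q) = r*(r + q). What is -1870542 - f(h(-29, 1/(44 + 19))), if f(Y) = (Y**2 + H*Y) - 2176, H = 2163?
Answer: -17435659396/3969 ≈ -4.3930e+6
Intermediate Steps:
h(r, q) = r*(q + r)
f(Y) = -2176 + Y**2 + 2163*Y (f(Y) = (Y**2 + 2163*Y) - 2176 = -2176 + Y**2 + 2163*Y)
-1870542 - f(h(-29, 1/(44 + 19))) = -1870542 - (-2176 + (-29*(1/(44 + 19) - 29))**2 + 2163*(-29*(1/(44 + 19) - 29))) = -1870542 - (-2176 + (-29*(1/63 - 29))**2 + 2163*(-29*(1/63 - 29))) = -1870542 - (-2176 + (-29*(-1826/63))**2 + 2163*(-29*(-1826/63))) = -1870542 - (-2176 + (52954/63)**2 + 2163*(52954/63)) = -1870542 - (-2176 + 2804126116/3969 + 5454262/3) = -1870542 - 1*10011478198/3969 = -1870542 - 10011478198/3969 = -17435659396/3969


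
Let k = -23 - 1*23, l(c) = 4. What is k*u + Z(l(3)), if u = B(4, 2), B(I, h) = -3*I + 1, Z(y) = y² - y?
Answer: 518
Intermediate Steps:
k = -46 (k = -23 - 23 = -46)
B(I, h) = 1 - 3*I
u = -11 (u = 1 - 3*4 = 1 - 12 = -11)
k*u + Z(l(3)) = -46*(-11) + 4*(-1 + 4) = 506 + 4*3 = 506 + 12 = 518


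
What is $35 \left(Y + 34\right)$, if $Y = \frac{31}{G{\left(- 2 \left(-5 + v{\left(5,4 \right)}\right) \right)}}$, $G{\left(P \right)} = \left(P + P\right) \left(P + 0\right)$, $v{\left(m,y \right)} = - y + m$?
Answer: $\frac{153405}{128} \approx 1198.5$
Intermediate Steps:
$v{\left(m,y \right)} = m - y$
$G{\left(P \right)} = 2 P^{2}$ ($G{\left(P \right)} = 2 P P = 2 P^{2}$)
$Y = \frac{31}{128}$ ($Y = \frac{31}{2 \left(- 2 \left(-5 + \left(5 - 4\right)\right)\right)^{2}} = \frac{31}{2 \left(- 2 \left(-5 + 1\right)\right)^{2}} = \frac{31}{2 \left(\left(-2\right) \left(-4\right)\right)^{2}} = \frac{31}{2 \cdot 8^{2}} = \frac{31}{2 \cdot 64} = \frac{31}{128} \approx 0.24219$)
$35 \left(Y + 34\right) = 35 \left(\frac{31}{128} + 34\right) = 35 \cdot \frac{4383}{128} = \frac{153405}{128}$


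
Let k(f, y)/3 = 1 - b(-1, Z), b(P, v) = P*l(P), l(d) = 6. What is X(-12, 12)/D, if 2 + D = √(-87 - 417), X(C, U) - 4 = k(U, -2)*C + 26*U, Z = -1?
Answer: -32/127 - 96*I*√14/127 ≈ -0.25197 - 2.8283*I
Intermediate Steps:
b(P, v) = 6*P (b(P, v) = P*6 = 6*P)
k(f, y) = 21 (k(f, y) = 3*(1 - 6*(-1)) = 3*(1 - 1*(-6)) = 3*(1 + 6) = 3*7 = 21)
X(C, U) = 4 + 21*C + 26*U (X(C, U) = 4 + (21*C + 26*U) = 4 + 21*C + 26*U)
D = -2 + 6*I*√14 (D = -2 + √(-87 - 417) = -2 + √(-504) = -2 + 6*I*√14 ≈ -2.0 + 22.45*I)
X(-12, 12)/D = (4 + 21*(-12) + 26*12)/(-2 + 6*I*√14) = (4 - 252 + 312)/(-2 + 6*I*√14) = 64/(-2 + 6*I*√14)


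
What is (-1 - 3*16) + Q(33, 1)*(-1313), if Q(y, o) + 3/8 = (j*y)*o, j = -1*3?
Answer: 1043443/8 ≈ 1.3043e+5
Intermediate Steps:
j = -3
Q(y, o) = -3/8 - 3*o*y (Q(y, o) = -3/8 + (-3*y)*o = -3/8 - 3*o*y)
(-1 - 3*16) + Q(33, 1)*(-1313) = (-1 - 3*16) + (-3/8 - 3*1*33)*(-1313) = (-1 - 48) + (-3/8 - 99)*(-1313) = -49 - 795/8*(-1313) = -49 + 1043835/8 = 1043443/8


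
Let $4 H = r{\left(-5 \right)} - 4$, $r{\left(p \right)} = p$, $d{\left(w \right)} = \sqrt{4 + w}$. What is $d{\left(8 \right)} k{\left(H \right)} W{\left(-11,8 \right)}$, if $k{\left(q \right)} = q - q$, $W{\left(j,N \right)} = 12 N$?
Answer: $0$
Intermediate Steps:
$H = - \frac{9}{4}$ ($H = \frac{-5 - 4}{4} = \frac{1}{4} \left(-9\right) = - \frac{9}{4} \approx -2.25$)
$k{\left(q \right)} = 0$
$d{\left(8 \right)} k{\left(H \right)} W{\left(-11,8 \right)} = \sqrt{4 + 8} \cdot 0 \cdot 12 \cdot 8 = \sqrt{12} \cdot 0 \cdot 96 = 2 \sqrt{3} \cdot 0 \cdot 96 = 0 \cdot 96 = 0$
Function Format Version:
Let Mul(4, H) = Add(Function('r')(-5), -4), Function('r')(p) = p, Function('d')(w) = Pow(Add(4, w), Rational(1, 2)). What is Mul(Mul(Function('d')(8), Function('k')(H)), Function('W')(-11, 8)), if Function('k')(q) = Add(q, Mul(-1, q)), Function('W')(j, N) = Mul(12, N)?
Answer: 0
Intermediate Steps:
H = Rational(-9, 4) (H = Mul(Rational(1, 4), Add(-5, -4)) = Mul(Rational(1, 4), -9) = Rational(-9, 4) ≈ -2.2500)
Function('k')(q) = 0
Mul(Mul(Function('d')(8), Function('k')(H)), Function('W')(-11, 8)) = Mul(Mul(Pow(Add(4, 8), Rational(1, 2)), 0), Mul(12, 8)) = Mul(Mul(Pow(12, Rational(1, 2)), 0), 96) = Mul(Mul(Mul(2, Pow(3, Rational(1, 2))), 0), 96) = Mul(0, 96) = 0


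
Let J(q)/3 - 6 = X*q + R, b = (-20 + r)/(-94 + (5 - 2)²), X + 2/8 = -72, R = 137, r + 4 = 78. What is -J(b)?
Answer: -5667/10 ≈ -566.70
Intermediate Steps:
r = 74 (r = -4 + 78 = 74)
X = -289/4 (X = -¼ - 72 = -289/4 ≈ -72.250)
b = -54/85 (b = (-20 + 74)/(-94 + (5 - 2)²) = 54/(-94 + 3²) = 54/(-94 + 9) = 54/(-85) = 54*(-1/85) = -54/85 ≈ -0.63529)
J(q) = 429 - 867*q/4 (J(q) = 18 + 3*(-289*q/4 + 137) = 18 + 3*(137 - 289*q/4) = 18 + (411 - 867*q/4) = 429 - 867*q/4)
-J(b) = -(429 - 867/4*(-54/85)) = -(429 + 1377/10) = -1*5667/10 = -5667/10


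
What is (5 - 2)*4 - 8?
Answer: 4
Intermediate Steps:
(5 - 2)*4 - 8 = 3*4 - 8 = 12 - 8 = 4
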